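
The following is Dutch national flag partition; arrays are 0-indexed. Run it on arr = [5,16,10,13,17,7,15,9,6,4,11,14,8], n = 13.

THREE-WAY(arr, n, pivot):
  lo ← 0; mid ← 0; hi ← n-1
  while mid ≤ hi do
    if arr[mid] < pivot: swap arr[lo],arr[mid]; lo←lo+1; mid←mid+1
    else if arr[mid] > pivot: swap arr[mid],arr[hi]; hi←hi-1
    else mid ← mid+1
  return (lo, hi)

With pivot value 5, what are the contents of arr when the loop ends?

[4,5,13,17,7,15,9,6,10,11,14,8,16]

lo=0 mid=0 hi=12
5=5: mid=1
16>5: swap(1,12), hi=11 ⇒ [5,8,10,13,17,7,15,9,6,4,11,14,16]
8>5: swap(1,11), hi=10 ⇒ [5,14,10,13,17,7,15,9,6,4,11,8,16]
14>5: swap(1,10), hi=9 ⇒ [5,11,10,13,17,7,15,9,6,4,14,8,16]
11>5: swap(1,9), hi=8 ⇒ [5,4,10,13,17,7,15,9,6,11,14,8,16]
4<5: swap(0,1), lo=1 mid=2 ⇒ [4,5,10,13,17,7,15,9,6,11,14,8,16]
10>5: swap(2,8), hi=7 ⇒ [4,5,6,13,17,7,15,9,10,11,14,8,16]
6>5: swap(2,7), hi=6 ⇒ [4,5,9,13,17,7,15,6,10,11,14,8,16]
9>5: swap(2,6), hi=5 ⇒ [4,5,15,13,17,7,9,6,10,11,14,8,16]
15>5: swap(2,5), hi=4 ⇒ [4,5,7,13,17,15,9,6,10,11,14,8,16]
7>5: swap(2,4), hi=3 ⇒ [4,5,17,13,7,15,9,6,10,11,14,8,16]
17>5: swap(2,3), hi=2 ⇒ [4,5,13,17,7,15,9,6,10,11,14,8,16]
13>5: swap(2,2), hi=1 ⇒ [4,5,13,17,7,15,9,6,10,11,14,8,16]
done. lo=1 hi=1; arr=[4,5,13,17,7,15,9,6,10,11,14,8,16]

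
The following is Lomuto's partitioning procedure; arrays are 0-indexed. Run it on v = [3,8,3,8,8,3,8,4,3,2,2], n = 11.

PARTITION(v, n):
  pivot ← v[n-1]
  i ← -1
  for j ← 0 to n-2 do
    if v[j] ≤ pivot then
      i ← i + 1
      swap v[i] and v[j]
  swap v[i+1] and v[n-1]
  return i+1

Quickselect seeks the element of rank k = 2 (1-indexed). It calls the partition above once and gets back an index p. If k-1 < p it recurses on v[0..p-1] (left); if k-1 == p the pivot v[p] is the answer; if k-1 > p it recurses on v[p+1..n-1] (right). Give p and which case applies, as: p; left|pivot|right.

pivot=2, i=-1
j=0: 3>2, skip
j=1: 8>2, skip
j=2: 3>2, skip
j=3: 8>2, skip
j=4: 8>2, skip
j=5: 3>2, skip
j=6: 8>2, skip
j=7: 4>2, skip
j=8: 3>2, skip
j=9: 2≤2, i=0, swap(0,9) ⇒ [2,8,3,8,8,3,8,4,3,3,2]
swap(1,10) ⇒ [2,2,3,8,8,3,8,4,3,3,8]; return 1
p = 1; k-1 = 1 == 1 ⇒ pivot

1; pivot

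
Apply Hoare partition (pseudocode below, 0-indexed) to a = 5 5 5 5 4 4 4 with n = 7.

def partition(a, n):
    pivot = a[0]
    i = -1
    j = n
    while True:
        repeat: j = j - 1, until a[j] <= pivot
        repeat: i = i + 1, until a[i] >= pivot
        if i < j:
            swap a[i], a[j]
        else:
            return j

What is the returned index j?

3

pivot=5
j stops at 6 (4), i stops at 0 (5); swap ⇒ 4 5 5 5 4 4 5
j stops at 5 (4), i stops at 1 (5); swap ⇒ 4 4 5 5 4 5 5
j stops at 4 (4), i stops at 2 (5); swap ⇒ 4 4 4 5 5 5 5
j stops at 3, i stops at 3; i≥j ⇒ return 3. a=4 4 4 5 5 5 5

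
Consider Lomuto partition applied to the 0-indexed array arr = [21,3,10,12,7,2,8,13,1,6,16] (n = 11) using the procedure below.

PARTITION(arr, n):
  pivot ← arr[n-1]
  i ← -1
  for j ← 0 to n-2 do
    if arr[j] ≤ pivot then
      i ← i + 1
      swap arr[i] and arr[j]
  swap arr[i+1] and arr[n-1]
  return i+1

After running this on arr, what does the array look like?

[3,10,12,7,2,8,13,1,6,16,21]

pivot=16, i=-1
j=0: 21>16, skip
j=1: 3≤16, i=0, swap(0,1) ⇒ [3,21,10,12,7,2,8,13,1,6,16]
j=2: 10≤16, i=1, swap(1,2) ⇒ [3,10,21,12,7,2,8,13,1,6,16]
j=3: 12≤16, i=2, swap(2,3) ⇒ [3,10,12,21,7,2,8,13,1,6,16]
j=4: 7≤16, i=3, swap(3,4) ⇒ [3,10,12,7,21,2,8,13,1,6,16]
j=5: 2≤16, i=4, swap(4,5) ⇒ [3,10,12,7,2,21,8,13,1,6,16]
j=6: 8≤16, i=5, swap(5,6) ⇒ [3,10,12,7,2,8,21,13,1,6,16]
j=7: 13≤16, i=6, swap(6,7) ⇒ [3,10,12,7,2,8,13,21,1,6,16]
j=8: 1≤16, i=7, swap(7,8) ⇒ [3,10,12,7,2,8,13,1,21,6,16]
j=9: 6≤16, i=8, swap(8,9) ⇒ [3,10,12,7,2,8,13,1,6,21,16]
swap(9,10) ⇒ [3,10,12,7,2,8,13,1,6,16,21]; return 9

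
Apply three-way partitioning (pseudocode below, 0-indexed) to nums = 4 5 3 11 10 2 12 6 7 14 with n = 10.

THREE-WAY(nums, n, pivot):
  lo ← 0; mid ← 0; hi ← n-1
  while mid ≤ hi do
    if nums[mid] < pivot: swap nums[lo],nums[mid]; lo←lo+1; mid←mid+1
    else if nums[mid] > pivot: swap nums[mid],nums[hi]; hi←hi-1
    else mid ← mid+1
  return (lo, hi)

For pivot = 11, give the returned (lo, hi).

(7, 7)

lo=0 mid=0 hi=9
4<11: swap(0,0), lo=1 mid=1 ⇒ 4 5 3 11 10 2 12 6 7 14
5<11: swap(1,1), lo=2 mid=2 ⇒ 4 5 3 11 10 2 12 6 7 14
3<11: swap(2,2), lo=3 mid=3 ⇒ 4 5 3 11 10 2 12 6 7 14
11=11: mid=4
10<11: swap(3,4), lo=4 mid=5 ⇒ 4 5 3 10 11 2 12 6 7 14
2<11: swap(4,5), lo=5 mid=6 ⇒ 4 5 3 10 2 11 12 6 7 14
12>11: swap(6,9), hi=8 ⇒ 4 5 3 10 2 11 14 6 7 12
14>11: swap(6,8), hi=7 ⇒ 4 5 3 10 2 11 7 6 14 12
7<11: swap(5,6), lo=6 mid=7 ⇒ 4 5 3 10 2 7 11 6 14 12
6<11: swap(6,7), lo=7 mid=8 ⇒ 4 5 3 10 2 7 6 11 14 12
done. lo=7 hi=7; nums=4 5 3 10 2 7 6 11 14 12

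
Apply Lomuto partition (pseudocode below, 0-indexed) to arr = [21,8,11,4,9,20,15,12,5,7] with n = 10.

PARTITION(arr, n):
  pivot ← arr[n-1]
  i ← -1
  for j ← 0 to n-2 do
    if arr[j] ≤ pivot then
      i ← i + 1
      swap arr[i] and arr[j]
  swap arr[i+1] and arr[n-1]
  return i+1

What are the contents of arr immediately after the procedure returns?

[4,5,7,21,9,20,15,12,8,11]

pivot = arr[9] = 7; i = -1
j=0: arr[0]=21 > 7 → no swap
j=1: arr[1]=8 > 7 → no swap
j=2: arr[2]=11 > 7 → no swap
j=3: arr[3]=4 ≤ 7 → i=0, swap arr[0],arr[3] → [4,8,11,21,9,20,15,12,5,7]
j=4: arr[4]=9 > 7 → no swap
j=5: arr[5]=20 > 7 → no swap
j=6: arr[6]=15 > 7 → no swap
j=7: arr[7]=12 > 7 → no swap
j=8: arr[8]=5 ≤ 7 → i=1, swap arr[1],arr[8] → [4,5,11,21,9,20,15,12,8,7]
final swap arr[2],arr[9] → [4,5,7,21,9,20,15,12,8,11]; return 2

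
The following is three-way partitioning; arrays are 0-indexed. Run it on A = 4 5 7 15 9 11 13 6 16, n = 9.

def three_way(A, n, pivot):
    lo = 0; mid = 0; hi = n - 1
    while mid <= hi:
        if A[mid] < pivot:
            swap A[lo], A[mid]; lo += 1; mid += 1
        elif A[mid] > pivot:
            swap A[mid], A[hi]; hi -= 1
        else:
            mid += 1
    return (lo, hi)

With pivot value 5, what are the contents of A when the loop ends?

4 5 15 9 11 13 6 16 7

lo=0 mid=0 hi=8
4<5: swap(0,0), lo=1 mid=1 ⇒ 4 5 7 15 9 11 13 6 16
5=5: mid=2
7>5: swap(2,8), hi=7 ⇒ 4 5 16 15 9 11 13 6 7
16>5: swap(2,7), hi=6 ⇒ 4 5 6 15 9 11 13 16 7
6>5: swap(2,6), hi=5 ⇒ 4 5 13 15 9 11 6 16 7
13>5: swap(2,5), hi=4 ⇒ 4 5 11 15 9 13 6 16 7
11>5: swap(2,4), hi=3 ⇒ 4 5 9 15 11 13 6 16 7
9>5: swap(2,3), hi=2 ⇒ 4 5 15 9 11 13 6 16 7
15>5: swap(2,2), hi=1 ⇒ 4 5 15 9 11 13 6 16 7
done. lo=1 hi=1; A=4 5 15 9 11 13 6 16 7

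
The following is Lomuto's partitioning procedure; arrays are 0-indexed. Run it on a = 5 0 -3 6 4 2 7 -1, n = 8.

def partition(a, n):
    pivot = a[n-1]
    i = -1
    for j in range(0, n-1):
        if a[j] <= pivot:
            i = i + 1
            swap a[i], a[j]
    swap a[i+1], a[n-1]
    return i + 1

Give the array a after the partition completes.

-3 -1 5 6 4 2 7 0

pivot = a[7] = -1; i = -1
j=0: a[0]=5 > -1 → no swap
j=1: a[1]=0 > -1 → no swap
j=2: a[2]=-3 ≤ -1 → i=0, swap a[0],a[2] → -3 0 5 6 4 2 7 -1
j=3: a[3]=6 > -1 → no swap
j=4: a[4]=4 > -1 → no swap
j=5: a[5]=2 > -1 → no swap
j=6: a[6]=7 > -1 → no swap
final swap a[1],a[7] → -3 -1 5 6 4 2 7 0; return 1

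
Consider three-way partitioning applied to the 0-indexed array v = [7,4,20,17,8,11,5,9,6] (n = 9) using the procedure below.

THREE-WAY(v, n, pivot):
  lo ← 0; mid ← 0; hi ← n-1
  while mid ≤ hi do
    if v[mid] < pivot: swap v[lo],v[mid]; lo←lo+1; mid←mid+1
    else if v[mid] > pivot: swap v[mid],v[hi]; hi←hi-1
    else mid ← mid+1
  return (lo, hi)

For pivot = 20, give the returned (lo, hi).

lo=0 mid=0 hi=8
7<20: swap(0,0), lo=1 mid=1 ⇒ [7,4,20,17,8,11,5,9,6]
4<20: swap(1,1), lo=2 mid=2 ⇒ [7,4,20,17,8,11,5,9,6]
20=20: mid=3
17<20: swap(2,3), lo=3 mid=4 ⇒ [7,4,17,20,8,11,5,9,6]
8<20: swap(3,4), lo=4 mid=5 ⇒ [7,4,17,8,20,11,5,9,6]
11<20: swap(4,5), lo=5 mid=6 ⇒ [7,4,17,8,11,20,5,9,6]
5<20: swap(5,6), lo=6 mid=7 ⇒ [7,4,17,8,11,5,20,9,6]
9<20: swap(6,7), lo=7 mid=8 ⇒ [7,4,17,8,11,5,9,20,6]
6<20: swap(7,8), lo=8 mid=9 ⇒ [7,4,17,8,11,5,9,6,20]
done. lo=8 hi=8; v=[7,4,17,8,11,5,9,6,20]

(8, 8)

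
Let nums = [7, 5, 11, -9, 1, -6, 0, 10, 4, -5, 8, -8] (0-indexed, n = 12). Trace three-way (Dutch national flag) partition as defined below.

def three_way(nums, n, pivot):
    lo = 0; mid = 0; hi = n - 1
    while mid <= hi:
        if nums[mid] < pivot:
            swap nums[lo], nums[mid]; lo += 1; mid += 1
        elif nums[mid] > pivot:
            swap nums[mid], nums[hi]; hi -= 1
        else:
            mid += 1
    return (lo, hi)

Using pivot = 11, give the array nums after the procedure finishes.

[7, 5, -9, 1, -6, 0, 10, 4, -5, 8, -8, 11]

lo=0 mid=0 hi=11
7<11: swap(0,0), lo=1 mid=1 ⇒ [7, 5, 11, -9, 1, -6, 0, 10, 4, -5, 8, -8]
5<11: swap(1,1), lo=2 mid=2 ⇒ [7, 5, 11, -9, 1, -6, 0, 10, 4, -5, 8, -8]
11=11: mid=3
-9<11: swap(2,3), lo=3 mid=4 ⇒ [7, 5, -9, 11, 1, -6, 0, 10, 4, -5, 8, -8]
1<11: swap(3,4), lo=4 mid=5 ⇒ [7, 5, -9, 1, 11, -6, 0, 10, 4, -5, 8, -8]
-6<11: swap(4,5), lo=5 mid=6 ⇒ [7, 5, -9, 1, -6, 11, 0, 10, 4, -5, 8, -8]
0<11: swap(5,6), lo=6 mid=7 ⇒ [7, 5, -9, 1, -6, 0, 11, 10, 4, -5, 8, -8]
10<11: swap(6,7), lo=7 mid=8 ⇒ [7, 5, -9, 1, -6, 0, 10, 11, 4, -5, 8, -8]
4<11: swap(7,8), lo=8 mid=9 ⇒ [7, 5, -9, 1, -6, 0, 10, 4, 11, -5, 8, -8]
-5<11: swap(8,9), lo=9 mid=10 ⇒ [7, 5, -9, 1, -6, 0, 10, 4, -5, 11, 8, -8]
8<11: swap(9,10), lo=10 mid=11 ⇒ [7, 5, -9, 1, -6, 0, 10, 4, -5, 8, 11, -8]
-8<11: swap(10,11), lo=11 mid=12 ⇒ [7, 5, -9, 1, -6, 0, 10, 4, -5, 8, -8, 11]
done. lo=11 hi=11; nums=[7, 5, -9, 1, -6, 0, 10, 4, -5, 8, -8, 11]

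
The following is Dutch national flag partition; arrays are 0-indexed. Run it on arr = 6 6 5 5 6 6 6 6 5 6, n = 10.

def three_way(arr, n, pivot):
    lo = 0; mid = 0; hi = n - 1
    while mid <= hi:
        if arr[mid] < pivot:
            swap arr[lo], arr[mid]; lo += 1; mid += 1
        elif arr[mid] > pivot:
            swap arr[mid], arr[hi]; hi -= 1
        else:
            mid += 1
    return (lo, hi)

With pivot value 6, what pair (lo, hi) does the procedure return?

(3, 9)

lo=0 mid=0 hi=9
6=6: mid=1
6=6: mid=2
5<6: swap(0,2), lo=1 mid=3 ⇒ 5 6 6 5 6 6 6 6 5 6
5<6: swap(1,3), lo=2 mid=4 ⇒ 5 5 6 6 6 6 6 6 5 6
6=6: mid=5
6=6: mid=6
6=6: mid=7
6=6: mid=8
5<6: swap(2,8), lo=3 mid=9 ⇒ 5 5 5 6 6 6 6 6 6 6
6=6: mid=10
done. lo=3 hi=9; arr=5 5 5 6 6 6 6 6 6 6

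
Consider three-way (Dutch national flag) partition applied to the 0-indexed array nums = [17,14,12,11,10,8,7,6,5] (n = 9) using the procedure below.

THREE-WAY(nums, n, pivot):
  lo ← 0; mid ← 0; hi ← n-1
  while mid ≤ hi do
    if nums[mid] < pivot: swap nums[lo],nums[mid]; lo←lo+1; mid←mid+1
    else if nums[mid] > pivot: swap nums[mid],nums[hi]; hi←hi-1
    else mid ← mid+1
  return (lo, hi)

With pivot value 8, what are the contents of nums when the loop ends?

lo=0 mid=0 hi=8
17>8: swap(0,8), hi=7 ⇒ [5,14,12,11,10,8,7,6,17]
5<8: swap(0,0), lo=1 mid=1 ⇒ [5,14,12,11,10,8,7,6,17]
14>8: swap(1,7), hi=6 ⇒ [5,6,12,11,10,8,7,14,17]
6<8: swap(1,1), lo=2 mid=2 ⇒ [5,6,12,11,10,8,7,14,17]
12>8: swap(2,6), hi=5 ⇒ [5,6,7,11,10,8,12,14,17]
7<8: swap(2,2), lo=3 mid=3 ⇒ [5,6,7,11,10,8,12,14,17]
11>8: swap(3,5), hi=4 ⇒ [5,6,7,8,10,11,12,14,17]
8=8: mid=4
10>8: swap(4,4), hi=3 ⇒ [5,6,7,8,10,11,12,14,17]
done. lo=3 hi=3; nums=[5,6,7,8,10,11,12,14,17]

[5,6,7,8,10,11,12,14,17]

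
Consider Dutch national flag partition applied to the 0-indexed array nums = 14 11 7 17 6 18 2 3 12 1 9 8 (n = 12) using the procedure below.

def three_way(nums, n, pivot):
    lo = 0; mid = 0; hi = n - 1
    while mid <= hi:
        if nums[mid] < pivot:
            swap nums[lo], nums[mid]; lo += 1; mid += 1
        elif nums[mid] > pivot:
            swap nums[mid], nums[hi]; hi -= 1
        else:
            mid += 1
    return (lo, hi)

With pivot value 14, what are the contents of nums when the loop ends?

11 7 8 6 9 2 3 12 1 14 18 17

pivot = 14; lo=0, mid=0, hi=11
nums[mid]=14=14: mid=1
nums[mid]=11<14: swap nums[0],nums[1]; lo=1,mid=2 → 11 14 7 17 6 18 2 3 12 1 9 8
nums[mid]=7<14: swap nums[1],nums[2]; lo=2,mid=3 → 11 7 14 17 6 18 2 3 12 1 9 8
nums[mid]=17>14: swap nums[3],nums[11]; hi=10 → 11 7 14 8 6 18 2 3 12 1 9 17
nums[mid]=8<14: swap nums[2],nums[3]; lo=3,mid=4 → 11 7 8 14 6 18 2 3 12 1 9 17
nums[mid]=6<14: swap nums[3],nums[4]; lo=4,mid=5 → 11 7 8 6 14 18 2 3 12 1 9 17
nums[mid]=18>14: swap nums[5],nums[10]; hi=9 → 11 7 8 6 14 9 2 3 12 1 18 17
nums[mid]=9<14: swap nums[4],nums[5]; lo=5,mid=6 → 11 7 8 6 9 14 2 3 12 1 18 17
nums[mid]=2<14: swap nums[5],nums[6]; lo=6,mid=7 → 11 7 8 6 9 2 14 3 12 1 18 17
nums[mid]=3<14: swap nums[6],nums[7]; lo=7,mid=8 → 11 7 8 6 9 2 3 14 12 1 18 17
nums[mid]=12<14: swap nums[7],nums[8]; lo=8,mid=9 → 11 7 8 6 9 2 3 12 14 1 18 17
nums[mid]=1<14: swap nums[8],nums[9]; lo=9,mid=10 → 11 7 8 6 9 2 3 12 1 14 18 17
end: lo=9, hi=9; nums = 11 7 8 6 9 2 3 12 1 14 18 17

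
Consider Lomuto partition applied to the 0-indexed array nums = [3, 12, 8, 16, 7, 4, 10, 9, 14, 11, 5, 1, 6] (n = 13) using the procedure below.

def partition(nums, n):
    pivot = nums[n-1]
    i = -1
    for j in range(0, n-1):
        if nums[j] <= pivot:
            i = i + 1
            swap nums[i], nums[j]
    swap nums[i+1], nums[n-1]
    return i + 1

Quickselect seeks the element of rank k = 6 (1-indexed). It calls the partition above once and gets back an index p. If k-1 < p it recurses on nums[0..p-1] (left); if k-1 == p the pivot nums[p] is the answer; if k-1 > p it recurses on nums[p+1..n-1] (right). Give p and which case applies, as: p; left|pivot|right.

4; right

pivot = nums[12] = 6; i = -1
j=0: nums[0]=3 ≤ 6 → i=0, swap nums[0],nums[0] (no change) → [3, 12, 8, 16, 7, 4, 10, 9, 14, 11, 5, 1, 6]
j=1: nums[1]=12 > 6 → no swap
j=2: nums[2]=8 > 6 → no swap
j=3: nums[3]=16 > 6 → no swap
j=4: nums[4]=7 > 6 → no swap
j=5: nums[5]=4 ≤ 6 → i=1, swap nums[1],nums[5] → [3, 4, 8, 16, 7, 12, 10, 9, 14, 11, 5, 1, 6]
j=6: nums[6]=10 > 6 → no swap
j=7: nums[7]=9 > 6 → no swap
j=8: nums[8]=14 > 6 → no swap
j=9: nums[9]=11 > 6 → no swap
j=10: nums[10]=5 ≤ 6 → i=2, swap nums[2],nums[10] → [3, 4, 5, 16, 7, 12, 10, 9, 14, 11, 8, 1, 6]
j=11: nums[11]=1 ≤ 6 → i=3, swap nums[3],nums[11] → [3, 4, 5, 1, 7, 12, 10, 9, 14, 11, 8, 16, 6]
final swap nums[4],nums[12] → [3, 4, 5, 1, 6, 12, 10, 9, 14, 11, 8, 16, 7]; return 4
p = 4; k-1 = 5 > 4 ⇒ right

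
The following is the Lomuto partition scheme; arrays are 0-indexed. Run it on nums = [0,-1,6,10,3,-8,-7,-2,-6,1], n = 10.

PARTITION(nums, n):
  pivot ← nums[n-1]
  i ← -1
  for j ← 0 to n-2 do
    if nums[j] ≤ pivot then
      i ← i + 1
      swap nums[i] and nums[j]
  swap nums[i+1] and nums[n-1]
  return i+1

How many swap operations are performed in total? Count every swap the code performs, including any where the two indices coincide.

pivot=1, i=-1
j=0: 0≤1, i=0, swap(0,0) ⇒ [0,-1,6,10,3,-8,-7,-2,-6,1]
j=1: -1≤1, i=1, swap(1,1) ⇒ [0,-1,6,10,3,-8,-7,-2,-6,1]
j=2: 6>1, skip
j=3: 10>1, skip
j=4: 3>1, skip
j=5: -8≤1, i=2, swap(2,5) ⇒ [0,-1,-8,10,3,6,-7,-2,-6,1]
j=6: -7≤1, i=3, swap(3,6) ⇒ [0,-1,-8,-7,3,6,10,-2,-6,1]
j=7: -2≤1, i=4, swap(4,7) ⇒ [0,-1,-8,-7,-2,6,10,3,-6,1]
j=8: -6≤1, i=5, swap(5,8) ⇒ [0,-1,-8,-7,-2,-6,10,3,6,1]
swap(6,9) ⇒ [0,-1,-8,-7,-2,-6,1,3,6,10]; return 6

7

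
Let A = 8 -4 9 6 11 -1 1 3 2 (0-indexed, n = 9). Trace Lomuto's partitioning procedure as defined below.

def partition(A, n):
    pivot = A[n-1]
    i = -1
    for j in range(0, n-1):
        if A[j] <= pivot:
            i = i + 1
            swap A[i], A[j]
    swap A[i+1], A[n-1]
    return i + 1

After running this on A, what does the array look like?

pivot = A[8] = 2; i = -1
j=0: A[0]=8 > 2 → no swap
j=1: A[1]=-4 ≤ 2 → i=0, swap A[0],A[1] → -4 8 9 6 11 -1 1 3 2
j=2: A[2]=9 > 2 → no swap
j=3: A[3]=6 > 2 → no swap
j=4: A[4]=11 > 2 → no swap
j=5: A[5]=-1 ≤ 2 → i=1, swap A[1],A[5] → -4 -1 9 6 11 8 1 3 2
j=6: A[6]=1 ≤ 2 → i=2, swap A[2],A[6] → -4 -1 1 6 11 8 9 3 2
j=7: A[7]=3 > 2 → no swap
final swap A[3],A[8] → -4 -1 1 2 11 8 9 3 6; return 3

-4 -1 1 2 11 8 9 3 6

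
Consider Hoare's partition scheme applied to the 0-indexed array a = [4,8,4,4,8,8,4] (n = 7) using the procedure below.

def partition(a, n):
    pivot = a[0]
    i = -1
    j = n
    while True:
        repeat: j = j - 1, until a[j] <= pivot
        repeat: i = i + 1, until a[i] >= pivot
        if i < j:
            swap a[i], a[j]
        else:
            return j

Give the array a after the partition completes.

[4,4,4,8,8,8,4]

pivot=4
j stops at 6 (4), i stops at 0 (4); swap ⇒ [4,8,4,4,8,8,4]
j stops at 3 (4), i stops at 1 (8); swap ⇒ [4,4,4,8,8,8,4]
j stops at 2, i stops at 2; i≥j ⇒ return 2. a=[4,4,4,8,8,8,4]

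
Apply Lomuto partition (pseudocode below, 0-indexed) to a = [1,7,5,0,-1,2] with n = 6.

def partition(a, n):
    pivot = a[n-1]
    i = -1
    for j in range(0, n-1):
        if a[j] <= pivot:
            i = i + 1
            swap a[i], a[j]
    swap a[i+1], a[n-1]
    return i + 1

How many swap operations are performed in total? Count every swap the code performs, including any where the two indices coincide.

4

pivot=2, i=-1
j=0: 1≤2, i=0, swap(0,0) ⇒ [1,7,5,0,-1,2]
j=1: 7>2, skip
j=2: 5>2, skip
j=3: 0≤2, i=1, swap(1,3) ⇒ [1,0,5,7,-1,2]
j=4: -1≤2, i=2, swap(2,4) ⇒ [1,0,-1,7,5,2]
swap(3,5) ⇒ [1,0,-1,2,5,7]; return 3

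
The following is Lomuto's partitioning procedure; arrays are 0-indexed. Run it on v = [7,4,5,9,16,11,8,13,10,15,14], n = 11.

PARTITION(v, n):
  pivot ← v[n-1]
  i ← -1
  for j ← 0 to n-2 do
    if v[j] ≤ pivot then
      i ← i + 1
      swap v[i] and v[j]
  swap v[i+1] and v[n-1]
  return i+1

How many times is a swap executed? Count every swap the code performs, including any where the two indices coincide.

pivot = v[10] = 14; i = -1
j=0: v[0]=7 ≤ 14 → i=0, swap v[0],v[0] (no change) → [7,4,5,9,16,11,8,13,10,15,14]
j=1: v[1]=4 ≤ 14 → i=1, swap v[1],v[1] (no change) → [7,4,5,9,16,11,8,13,10,15,14]
j=2: v[2]=5 ≤ 14 → i=2, swap v[2],v[2] (no change) → [7,4,5,9,16,11,8,13,10,15,14]
j=3: v[3]=9 ≤ 14 → i=3, swap v[3],v[3] (no change) → [7,4,5,9,16,11,8,13,10,15,14]
j=4: v[4]=16 > 14 → no swap
j=5: v[5]=11 ≤ 14 → i=4, swap v[4],v[5] → [7,4,5,9,11,16,8,13,10,15,14]
j=6: v[6]=8 ≤ 14 → i=5, swap v[5],v[6] → [7,4,5,9,11,8,16,13,10,15,14]
j=7: v[7]=13 ≤ 14 → i=6, swap v[6],v[7] → [7,4,5,9,11,8,13,16,10,15,14]
j=8: v[8]=10 ≤ 14 → i=7, swap v[7],v[8] → [7,4,5,9,11,8,13,10,16,15,14]
j=9: v[9]=15 > 14 → no swap
final swap v[8],v[10] → [7,4,5,9,11,8,13,10,14,15,16]; return 8

9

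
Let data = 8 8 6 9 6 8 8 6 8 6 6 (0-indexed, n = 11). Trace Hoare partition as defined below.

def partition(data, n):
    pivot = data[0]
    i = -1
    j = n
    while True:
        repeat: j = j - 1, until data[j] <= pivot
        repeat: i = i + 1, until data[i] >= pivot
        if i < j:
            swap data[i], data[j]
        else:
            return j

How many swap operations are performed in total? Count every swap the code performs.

4

pivot = data[0] = 8; i = -1, j = 11
j→10 (data[10]=6≤8), i→0 (data[0]=8≥8); i<j, swap → 6 8 6 9 6 8 8 6 8 6 8
j→9 (data[9]=6≤8), i→1 (data[1]=8≥8); i<j, swap → 6 6 6 9 6 8 8 6 8 8 8
j→8 (data[8]=8≤8), i→3 (data[3]=9≥8); i<j, swap → 6 6 6 8 6 8 8 6 9 8 8
j→7 (data[7]=6≤8), i→5 (data[5]=8≥8); i<j, swap → 6 6 6 8 6 6 8 8 9 8 8
j→6, i→6; i≥j, return j=6. data = 6 6 6 8 6 6 8 8 9 8 8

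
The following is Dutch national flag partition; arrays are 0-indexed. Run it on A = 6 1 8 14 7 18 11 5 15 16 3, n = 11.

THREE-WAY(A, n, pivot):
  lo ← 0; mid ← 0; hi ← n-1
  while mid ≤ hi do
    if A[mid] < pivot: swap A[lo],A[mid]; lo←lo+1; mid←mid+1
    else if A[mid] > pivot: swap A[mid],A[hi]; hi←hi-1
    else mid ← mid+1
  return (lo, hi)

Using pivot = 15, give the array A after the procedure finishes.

6 1 8 14 7 3 11 5 15 16 18

lo=0 mid=0 hi=10
6<15: swap(0,0), lo=1 mid=1 ⇒ 6 1 8 14 7 18 11 5 15 16 3
1<15: swap(1,1), lo=2 mid=2 ⇒ 6 1 8 14 7 18 11 5 15 16 3
8<15: swap(2,2), lo=3 mid=3 ⇒ 6 1 8 14 7 18 11 5 15 16 3
14<15: swap(3,3), lo=4 mid=4 ⇒ 6 1 8 14 7 18 11 5 15 16 3
7<15: swap(4,4), lo=5 mid=5 ⇒ 6 1 8 14 7 18 11 5 15 16 3
18>15: swap(5,10), hi=9 ⇒ 6 1 8 14 7 3 11 5 15 16 18
3<15: swap(5,5), lo=6 mid=6 ⇒ 6 1 8 14 7 3 11 5 15 16 18
11<15: swap(6,6), lo=7 mid=7 ⇒ 6 1 8 14 7 3 11 5 15 16 18
5<15: swap(7,7), lo=8 mid=8 ⇒ 6 1 8 14 7 3 11 5 15 16 18
15=15: mid=9
16>15: swap(9,9), hi=8 ⇒ 6 1 8 14 7 3 11 5 15 16 18
done. lo=8 hi=8; A=6 1 8 14 7 3 11 5 15 16 18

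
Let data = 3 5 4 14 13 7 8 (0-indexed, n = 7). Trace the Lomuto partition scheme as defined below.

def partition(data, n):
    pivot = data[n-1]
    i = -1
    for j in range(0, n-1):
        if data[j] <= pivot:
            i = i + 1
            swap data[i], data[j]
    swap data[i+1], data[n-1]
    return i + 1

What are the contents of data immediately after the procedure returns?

pivot=8, i=-1
j=0: 3≤8, i=0, swap(0,0) ⇒ 3 5 4 14 13 7 8
j=1: 5≤8, i=1, swap(1,1) ⇒ 3 5 4 14 13 7 8
j=2: 4≤8, i=2, swap(2,2) ⇒ 3 5 4 14 13 7 8
j=3: 14>8, skip
j=4: 13>8, skip
j=5: 7≤8, i=3, swap(3,5) ⇒ 3 5 4 7 13 14 8
swap(4,6) ⇒ 3 5 4 7 8 14 13; return 4

3 5 4 7 8 14 13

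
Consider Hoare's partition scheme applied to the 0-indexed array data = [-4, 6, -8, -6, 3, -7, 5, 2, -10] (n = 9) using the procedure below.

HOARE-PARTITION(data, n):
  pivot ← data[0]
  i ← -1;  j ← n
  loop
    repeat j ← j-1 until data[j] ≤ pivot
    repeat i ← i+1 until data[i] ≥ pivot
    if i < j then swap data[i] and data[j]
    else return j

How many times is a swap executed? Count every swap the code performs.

pivot = data[0] = -4; i = -1, j = 9
j→8 (data[8]=-10≤-4), i→0 (data[0]=-4≥-4); i<j, swap → [-10, 6, -8, -6, 3, -7, 5, 2, -4]
j→5 (data[5]=-7≤-4), i→1 (data[1]=6≥-4); i<j, swap → [-10, -7, -8, -6, 3, 6, 5, 2, -4]
j→3, i→4; i≥j, return j=3. data = [-10, -7, -8, -6, 3, 6, 5, 2, -4]

2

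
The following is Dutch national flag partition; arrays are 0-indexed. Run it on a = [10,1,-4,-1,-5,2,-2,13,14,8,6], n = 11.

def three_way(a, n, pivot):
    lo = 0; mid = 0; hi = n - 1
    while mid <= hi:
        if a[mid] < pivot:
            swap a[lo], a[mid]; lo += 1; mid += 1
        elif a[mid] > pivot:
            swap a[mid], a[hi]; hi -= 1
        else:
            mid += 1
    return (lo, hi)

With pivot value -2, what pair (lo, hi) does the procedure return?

(2, 2)

lo=0 mid=0 hi=10
10>-2: swap(0,10), hi=9 ⇒ [6,1,-4,-1,-5,2,-2,13,14,8,10]
6>-2: swap(0,9), hi=8 ⇒ [8,1,-4,-1,-5,2,-2,13,14,6,10]
8>-2: swap(0,8), hi=7 ⇒ [14,1,-4,-1,-5,2,-2,13,8,6,10]
14>-2: swap(0,7), hi=6 ⇒ [13,1,-4,-1,-5,2,-2,14,8,6,10]
13>-2: swap(0,6), hi=5 ⇒ [-2,1,-4,-1,-5,2,13,14,8,6,10]
-2=-2: mid=1
1>-2: swap(1,5), hi=4 ⇒ [-2,2,-4,-1,-5,1,13,14,8,6,10]
2>-2: swap(1,4), hi=3 ⇒ [-2,-5,-4,-1,2,1,13,14,8,6,10]
-5<-2: swap(0,1), lo=1 mid=2 ⇒ [-5,-2,-4,-1,2,1,13,14,8,6,10]
-4<-2: swap(1,2), lo=2 mid=3 ⇒ [-5,-4,-2,-1,2,1,13,14,8,6,10]
-1>-2: swap(3,3), hi=2 ⇒ [-5,-4,-2,-1,2,1,13,14,8,6,10]
done. lo=2 hi=2; a=[-5,-4,-2,-1,2,1,13,14,8,6,10]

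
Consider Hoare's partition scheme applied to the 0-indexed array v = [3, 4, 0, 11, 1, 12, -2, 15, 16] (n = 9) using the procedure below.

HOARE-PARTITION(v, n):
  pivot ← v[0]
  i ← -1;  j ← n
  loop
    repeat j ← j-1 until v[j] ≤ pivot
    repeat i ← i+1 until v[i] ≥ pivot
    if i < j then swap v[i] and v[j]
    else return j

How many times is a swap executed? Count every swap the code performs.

2

pivot = v[0] = 3; i = -1, j = 9
j→6 (v[6]=-2≤3), i→0 (v[0]=3≥3); i<j, swap → [-2, 4, 0, 11, 1, 12, 3, 15, 16]
j→4 (v[4]=1≤3), i→1 (v[1]=4≥3); i<j, swap → [-2, 1, 0, 11, 4, 12, 3, 15, 16]
j→2, i→3; i≥j, return j=2. v = [-2, 1, 0, 11, 4, 12, 3, 15, 16]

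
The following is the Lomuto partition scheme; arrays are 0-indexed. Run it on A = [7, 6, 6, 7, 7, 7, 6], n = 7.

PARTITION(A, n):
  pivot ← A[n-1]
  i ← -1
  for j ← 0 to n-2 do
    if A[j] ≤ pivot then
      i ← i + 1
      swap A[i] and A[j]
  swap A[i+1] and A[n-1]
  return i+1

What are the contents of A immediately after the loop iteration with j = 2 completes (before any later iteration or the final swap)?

[6, 6, 7, 7, 7, 7, 6]

pivot = A[6] = 6; i = -1
j=0: A[0]=7 > 6 → no swap
j=1: A[1]=6 ≤ 6 → i=0, swap A[0],A[1] → [6, 7, 6, 7, 7, 7, 6]
j=2: A[2]=6 ≤ 6 → i=1, swap A[1],A[2] → [6, 6, 7, 7, 7, 7, 6]
(after j=2) A = [6, 6, 7, 7, 7, 7, 6]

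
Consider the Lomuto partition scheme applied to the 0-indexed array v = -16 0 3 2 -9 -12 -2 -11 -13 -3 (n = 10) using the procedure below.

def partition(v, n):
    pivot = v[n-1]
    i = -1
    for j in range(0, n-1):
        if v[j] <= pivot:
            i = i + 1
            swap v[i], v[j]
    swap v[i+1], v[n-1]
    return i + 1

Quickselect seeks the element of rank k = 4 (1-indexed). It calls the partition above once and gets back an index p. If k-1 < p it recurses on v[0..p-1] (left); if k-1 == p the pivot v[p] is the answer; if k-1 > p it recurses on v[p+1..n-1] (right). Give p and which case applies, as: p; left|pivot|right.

pivot=-3, i=-1
j=0: -16≤-3, i=0, swap(0,0) ⇒ -16 0 3 2 -9 -12 -2 -11 -13 -3
j=1: 0>-3, skip
j=2: 3>-3, skip
j=3: 2>-3, skip
j=4: -9≤-3, i=1, swap(1,4) ⇒ -16 -9 3 2 0 -12 -2 -11 -13 -3
j=5: -12≤-3, i=2, swap(2,5) ⇒ -16 -9 -12 2 0 3 -2 -11 -13 -3
j=6: -2>-3, skip
j=7: -11≤-3, i=3, swap(3,7) ⇒ -16 -9 -12 -11 0 3 -2 2 -13 -3
j=8: -13≤-3, i=4, swap(4,8) ⇒ -16 -9 -12 -11 -13 3 -2 2 0 -3
swap(5,9) ⇒ -16 -9 -12 -11 -13 -3 -2 2 0 3; return 5
p = 5; k-1 = 3 < 5 ⇒ left

5; left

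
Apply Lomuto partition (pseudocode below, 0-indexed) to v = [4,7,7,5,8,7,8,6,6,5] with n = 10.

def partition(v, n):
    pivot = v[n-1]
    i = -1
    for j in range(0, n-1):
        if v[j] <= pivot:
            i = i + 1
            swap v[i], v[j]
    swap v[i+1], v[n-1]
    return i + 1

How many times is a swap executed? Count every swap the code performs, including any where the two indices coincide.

3

pivot=5, i=-1
j=0: 4≤5, i=0, swap(0,0) ⇒ [4,7,7,5,8,7,8,6,6,5]
j=1: 7>5, skip
j=2: 7>5, skip
j=3: 5≤5, i=1, swap(1,3) ⇒ [4,5,7,7,8,7,8,6,6,5]
j=4: 8>5, skip
j=5: 7>5, skip
j=6: 8>5, skip
j=7: 6>5, skip
j=8: 6>5, skip
swap(2,9) ⇒ [4,5,5,7,8,7,8,6,6,7]; return 2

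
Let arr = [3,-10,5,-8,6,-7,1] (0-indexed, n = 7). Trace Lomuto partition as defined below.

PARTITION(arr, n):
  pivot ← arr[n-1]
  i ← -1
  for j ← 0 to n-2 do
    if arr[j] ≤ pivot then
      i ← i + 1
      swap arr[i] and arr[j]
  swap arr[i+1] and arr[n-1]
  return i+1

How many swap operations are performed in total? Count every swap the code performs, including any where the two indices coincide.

pivot = arr[6] = 1; i = -1
j=0: arr[0]=3 > 1 → no swap
j=1: arr[1]=-10 ≤ 1 → i=0, swap arr[0],arr[1] → [-10,3,5,-8,6,-7,1]
j=2: arr[2]=5 > 1 → no swap
j=3: arr[3]=-8 ≤ 1 → i=1, swap arr[1],arr[3] → [-10,-8,5,3,6,-7,1]
j=4: arr[4]=6 > 1 → no swap
j=5: arr[5]=-7 ≤ 1 → i=2, swap arr[2],arr[5] → [-10,-8,-7,3,6,5,1]
final swap arr[3],arr[6] → [-10,-8,-7,1,6,5,3]; return 3

4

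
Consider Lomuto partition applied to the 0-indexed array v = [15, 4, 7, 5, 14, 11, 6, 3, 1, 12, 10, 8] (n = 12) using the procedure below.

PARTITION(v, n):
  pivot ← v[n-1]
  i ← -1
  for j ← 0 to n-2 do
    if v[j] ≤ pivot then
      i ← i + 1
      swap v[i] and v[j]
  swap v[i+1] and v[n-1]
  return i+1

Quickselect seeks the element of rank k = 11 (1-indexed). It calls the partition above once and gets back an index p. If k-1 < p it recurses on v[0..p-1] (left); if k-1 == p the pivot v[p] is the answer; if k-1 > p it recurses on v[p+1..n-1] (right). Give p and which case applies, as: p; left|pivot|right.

6; right

pivot=8, i=-1
j=0: 15>8, skip
j=1: 4≤8, i=0, swap(0,1) ⇒ [4, 15, 7, 5, 14, 11, 6, 3, 1, 12, 10, 8]
j=2: 7≤8, i=1, swap(1,2) ⇒ [4, 7, 15, 5, 14, 11, 6, 3, 1, 12, 10, 8]
j=3: 5≤8, i=2, swap(2,3) ⇒ [4, 7, 5, 15, 14, 11, 6, 3, 1, 12, 10, 8]
j=4: 14>8, skip
j=5: 11>8, skip
j=6: 6≤8, i=3, swap(3,6) ⇒ [4, 7, 5, 6, 14, 11, 15, 3, 1, 12, 10, 8]
j=7: 3≤8, i=4, swap(4,7) ⇒ [4, 7, 5, 6, 3, 11, 15, 14, 1, 12, 10, 8]
j=8: 1≤8, i=5, swap(5,8) ⇒ [4, 7, 5, 6, 3, 1, 15, 14, 11, 12, 10, 8]
j=9: 12>8, skip
j=10: 10>8, skip
swap(6,11) ⇒ [4, 7, 5, 6, 3, 1, 8, 14, 11, 12, 10, 15]; return 6
p = 6; k-1 = 10 > 6 ⇒ right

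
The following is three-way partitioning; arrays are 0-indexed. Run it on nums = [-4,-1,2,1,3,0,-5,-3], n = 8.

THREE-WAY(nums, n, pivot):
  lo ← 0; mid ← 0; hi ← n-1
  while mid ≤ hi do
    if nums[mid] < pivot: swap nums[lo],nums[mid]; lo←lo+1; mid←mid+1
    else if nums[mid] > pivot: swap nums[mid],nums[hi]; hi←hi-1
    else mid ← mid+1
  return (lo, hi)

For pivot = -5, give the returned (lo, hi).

(0, 0)

pivot = -5; lo=0, mid=0, hi=7
nums[mid]=-4>-5: swap nums[0],nums[7]; hi=6 → [-3,-1,2,1,3,0,-5,-4]
nums[mid]=-3>-5: swap nums[0],nums[6]; hi=5 → [-5,-1,2,1,3,0,-3,-4]
nums[mid]=-5=-5: mid=1
nums[mid]=-1>-5: swap nums[1],nums[5]; hi=4 → [-5,0,2,1,3,-1,-3,-4]
nums[mid]=0>-5: swap nums[1],nums[4]; hi=3 → [-5,3,2,1,0,-1,-3,-4]
nums[mid]=3>-5: swap nums[1],nums[3]; hi=2 → [-5,1,2,3,0,-1,-3,-4]
nums[mid]=1>-5: swap nums[1],nums[2]; hi=1 → [-5,2,1,3,0,-1,-3,-4]
nums[mid]=2>-5: swap nums[1],nums[1]; hi=0 → [-5,2,1,3,0,-1,-3,-4]
end: lo=0, hi=0; nums = [-5,2,1,3,0,-1,-3,-4]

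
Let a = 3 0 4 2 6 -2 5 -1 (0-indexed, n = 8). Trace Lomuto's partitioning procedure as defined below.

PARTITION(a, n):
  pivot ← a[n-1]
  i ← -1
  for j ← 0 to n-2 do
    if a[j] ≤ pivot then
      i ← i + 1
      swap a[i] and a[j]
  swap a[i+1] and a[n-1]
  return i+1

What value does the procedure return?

pivot=-1, i=-1
j=0: 3>-1, skip
j=1: 0>-1, skip
j=2: 4>-1, skip
j=3: 2>-1, skip
j=4: 6>-1, skip
j=5: -2≤-1, i=0, swap(0,5) ⇒ -2 0 4 2 6 3 5 -1
j=6: 5>-1, skip
swap(1,7) ⇒ -2 -1 4 2 6 3 5 0; return 1

1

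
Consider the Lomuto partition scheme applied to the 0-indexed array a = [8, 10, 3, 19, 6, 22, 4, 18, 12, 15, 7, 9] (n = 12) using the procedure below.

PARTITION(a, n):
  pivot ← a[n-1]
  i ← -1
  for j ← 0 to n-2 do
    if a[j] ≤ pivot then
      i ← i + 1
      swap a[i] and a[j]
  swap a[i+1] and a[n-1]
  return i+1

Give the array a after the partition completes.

pivot=9, i=-1
j=0: 8≤9, i=0, swap(0,0) ⇒ [8, 10, 3, 19, 6, 22, 4, 18, 12, 15, 7, 9]
j=1: 10>9, skip
j=2: 3≤9, i=1, swap(1,2) ⇒ [8, 3, 10, 19, 6, 22, 4, 18, 12, 15, 7, 9]
j=3: 19>9, skip
j=4: 6≤9, i=2, swap(2,4) ⇒ [8, 3, 6, 19, 10, 22, 4, 18, 12, 15, 7, 9]
j=5: 22>9, skip
j=6: 4≤9, i=3, swap(3,6) ⇒ [8, 3, 6, 4, 10, 22, 19, 18, 12, 15, 7, 9]
j=7: 18>9, skip
j=8: 12>9, skip
j=9: 15>9, skip
j=10: 7≤9, i=4, swap(4,10) ⇒ [8, 3, 6, 4, 7, 22, 19, 18, 12, 15, 10, 9]
swap(5,11) ⇒ [8, 3, 6, 4, 7, 9, 19, 18, 12, 15, 10, 22]; return 5

[8, 3, 6, 4, 7, 9, 19, 18, 12, 15, 10, 22]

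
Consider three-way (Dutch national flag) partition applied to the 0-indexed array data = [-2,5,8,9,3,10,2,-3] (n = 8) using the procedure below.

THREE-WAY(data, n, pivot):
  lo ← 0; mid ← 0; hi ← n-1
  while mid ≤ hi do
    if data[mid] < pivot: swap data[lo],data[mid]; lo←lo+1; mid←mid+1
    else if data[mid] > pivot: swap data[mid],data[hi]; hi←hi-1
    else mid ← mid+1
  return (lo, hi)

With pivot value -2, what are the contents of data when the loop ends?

lo=0 mid=0 hi=7
-2=-2: mid=1
5>-2: swap(1,7), hi=6 ⇒ [-2,-3,8,9,3,10,2,5]
-3<-2: swap(0,1), lo=1 mid=2 ⇒ [-3,-2,8,9,3,10,2,5]
8>-2: swap(2,6), hi=5 ⇒ [-3,-2,2,9,3,10,8,5]
2>-2: swap(2,5), hi=4 ⇒ [-3,-2,10,9,3,2,8,5]
10>-2: swap(2,4), hi=3 ⇒ [-3,-2,3,9,10,2,8,5]
3>-2: swap(2,3), hi=2 ⇒ [-3,-2,9,3,10,2,8,5]
9>-2: swap(2,2), hi=1 ⇒ [-3,-2,9,3,10,2,8,5]
done. lo=1 hi=1; data=[-3,-2,9,3,10,2,8,5]

[-3,-2,9,3,10,2,8,5]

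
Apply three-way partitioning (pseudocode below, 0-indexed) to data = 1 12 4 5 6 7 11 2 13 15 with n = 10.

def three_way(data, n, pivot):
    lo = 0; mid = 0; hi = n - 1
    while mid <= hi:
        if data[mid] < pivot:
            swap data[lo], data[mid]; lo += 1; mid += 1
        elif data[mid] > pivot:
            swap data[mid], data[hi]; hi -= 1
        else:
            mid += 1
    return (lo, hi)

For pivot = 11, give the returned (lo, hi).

lo=0 mid=0 hi=9
1<11: swap(0,0), lo=1 mid=1 ⇒ 1 12 4 5 6 7 11 2 13 15
12>11: swap(1,9), hi=8 ⇒ 1 15 4 5 6 7 11 2 13 12
15>11: swap(1,8), hi=7 ⇒ 1 13 4 5 6 7 11 2 15 12
13>11: swap(1,7), hi=6 ⇒ 1 2 4 5 6 7 11 13 15 12
2<11: swap(1,1), lo=2 mid=2 ⇒ 1 2 4 5 6 7 11 13 15 12
4<11: swap(2,2), lo=3 mid=3 ⇒ 1 2 4 5 6 7 11 13 15 12
5<11: swap(3,3), lo=4 mid=4 ⇒ 1 2 4 5 6 7 11 13 15 12
6<11: swap(4,4), lo=5 mid=5 ⇒ 1 2 4 5 6 7 11 13 15 12
7<11: swap(5,5), lo=6 mid=6 ⇒ 1 2 4 5 6 7 11 13 15 12
11=11: mid=7
done. lo=6 hi=6; data=1 2 4 5 6 7 11 13 15 12

(6, 6)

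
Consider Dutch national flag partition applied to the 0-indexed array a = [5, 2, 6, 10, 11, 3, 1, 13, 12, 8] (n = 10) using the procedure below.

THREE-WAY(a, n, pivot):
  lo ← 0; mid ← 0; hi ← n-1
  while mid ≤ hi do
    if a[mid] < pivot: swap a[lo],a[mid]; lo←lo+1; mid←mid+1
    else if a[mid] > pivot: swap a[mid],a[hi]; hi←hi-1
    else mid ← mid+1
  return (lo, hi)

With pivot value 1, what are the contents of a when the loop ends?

[1, 6, 10, 11, 3, 2, 13, 12, 8, 5]

pivot = 1; lo=0, mid=0, hi=9
a[mid]=5>1: swap a[0],a[9]; hi=8 → [8, 2, 6, 10, 11, 3, 1, 13, 12, 5]
a[mid]=8>1: swap a[0],a[8]; hi=7 → [12, 2, 6, 10, 11, 3, 1, 13, 8, 5]
a[mid]=12>1: swap a[0],a[7]; hi=6 → [13, 2, 6, 10, 11, 3, 1, 12, 8, 5]
a[mid]=13>1: swap a[0],a[6]; hi=5 → [1, 2, 6, 10, 11, 3, 13, 12, 8, 5]
a[mid]=1=1: mid=1
a[mid]=2>1: swap a[1],a[5]; hi=4 → [1, 3, 6, 10, 11, 2, 13, 12, 8, 5]
a[mid]=3>1: swap a[1],a[4]; hi=3 → [1, 11, 6, 10, 3, 2, 13, 12, 8, 5]
a[mid]=11>1: swap a[1],a[3]; hi=2 → [1, 10, 6, 11, 3, 2, 13, 12, 8, 5]
a[mid]=10>1: swap a[1],a[2]; hi=1 → [1, 6, 10, 11, 3, 2, 13, 12, 8, 5]
a[mid]=6>1: swap a[1],a[1]; hi=0 → [1, 6, 10, 11, 3, 2, 13, 12, 8, 5]
end: lo=0, hi=0; a = [1, 6, 10, 11, 3, 2, 13, 12, 8, 5]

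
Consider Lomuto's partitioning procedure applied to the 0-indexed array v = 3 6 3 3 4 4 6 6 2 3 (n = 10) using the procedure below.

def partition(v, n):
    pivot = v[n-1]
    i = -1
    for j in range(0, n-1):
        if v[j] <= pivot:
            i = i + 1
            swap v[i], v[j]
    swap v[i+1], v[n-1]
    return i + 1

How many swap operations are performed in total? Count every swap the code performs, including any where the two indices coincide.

pivot=3, i=-1
j=0: 3≤3, i=0, swap(0,0) ⇒ 3 6 3 3 4 4 6 6 2 3
j=1: 6>3, skip
j=2: 3≤3, i=1, swap(1,2) ⇒ 3 3 6 3 4 4 6 6 2 3
j=3: 3≤3, i=2, swap(2,3) ⇒ 3 3 3 6 4 4 6 6 2 3
j=4: 4>3, skip
j=5: 4>3, skip
j=6: 6>3, skip
j=7: 6>3, skip
j=8: 2≤3, i=3, swap(3,8) ⇒ 3 3 3 2 4 4 6 6 6 3
swap(4,9) ⇒ 3 3 3 2 3 4 6 6 6 4; return 4

5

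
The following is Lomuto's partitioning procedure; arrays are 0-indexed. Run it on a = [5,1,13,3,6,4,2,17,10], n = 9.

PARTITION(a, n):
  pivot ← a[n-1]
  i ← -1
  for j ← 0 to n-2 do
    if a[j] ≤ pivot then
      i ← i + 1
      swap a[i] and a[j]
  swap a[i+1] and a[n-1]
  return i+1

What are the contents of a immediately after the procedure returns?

pivot = a[8] = 10; i = -1
j=0: a[0]=5 ≤ 10 → i=0, swap a[0],a[0] (no change) → [5,1,13,3,6,4,2,17,10]
j=1: a[1]=1 ≤ 10 → i=1, swap a[1],a[1] (no change) → [5,1,13,3,6,4,2,17,10]
j=2: a[2]=13 > 10 → no swap
j=3: a[3]=3 ≤ 10 → i=2, swap a[2],a[3] → [5,1,3,13,6,4,2,17,10]
j=4: a[4]=6 ≤ 10 → i=3, swap a[3],a[4] → [5,1,3,6,13,4,2,17,10]
j=5: a[5]=4 ≤ 10 → i=4, swap a[4],a[5] → [5,1,3,6,4,13,2,17,10]
j=6: a[6]=2 ≤ 10 → i=5, swap a[5],a[6] → [5,1,3,6,4,2,13,17,10]
j=7: a[7]=17 > 10 → no swap
final swap a[6],a[8] → [5,1,3,6,4,2,10,17,13]; return 6

[5,1,3,6,4,2,10,17,13]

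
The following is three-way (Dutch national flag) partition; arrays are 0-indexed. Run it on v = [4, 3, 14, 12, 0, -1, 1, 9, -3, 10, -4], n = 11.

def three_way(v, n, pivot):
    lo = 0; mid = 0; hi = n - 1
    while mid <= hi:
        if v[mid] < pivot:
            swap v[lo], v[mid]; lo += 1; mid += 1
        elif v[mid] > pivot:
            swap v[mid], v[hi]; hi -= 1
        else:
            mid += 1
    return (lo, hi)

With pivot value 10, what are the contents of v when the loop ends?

[4, 3, -4, 0, -1, 1, 9, -3, 10, 12, 14]

lo=0 mid=0 hi=10
4<10: swap(0,0), lo=1 mid=1 ⇒ [4, 3, 14, 12, 0, -1, 1, 9, -3, 10, -4]
3<10: swap(1,1), lo=2 mid=2 ⇒ [4, 3, 14, 12, 0, -1, 1, 9, -3, 10, -4]
14>10: swap(2,10), hi=9 ⇒ [4, 3, -4, 12, 0, -1, 1, 9, -3, 10, 14]
-4<10: swap(2,2), lo=3 mid=3 ⇒ [4, 3, -4, 12, 0, -1, 1, 9, -3, 10, 14]
12>10: swap(3,9), hi=8 ⇒ [4, 3, -4, 10, 0, -1, 1, 9, -3, 12, 14]
10=10: mid=4
0<10: swap(3,4), lo=4 mid=5 ⇒ [4, 3, -4, 0, 10, -1, 1, 9, -3, 12, 14]
-1<10: swap(4,5), lo=5 mid=6 ⇒ [4, 3, -4, 0, -1, 10, 1, 9, -3, 12, 14]
1<10: swap(5,6), lo=6 mid=7 ⇒ [4, 3, -4, 0, -1, 1, 10, 9, -3, 12, 14]
9<10: swap(6,7), lo=7 mid=8 ⇒ [4, 3, -4, 0, -1, 1, 9, 10, -3, 12, 14]
-3<10: swap(7,8), lo=8 mid=9 ⇒ [4, 3, -4, 0, -1, 1, 9, -3, 10, 12, 14]
done. lo=8 hi=8; v=[4, 3, -4, 0, -1, 1, 9, -3, 10, 12, 14]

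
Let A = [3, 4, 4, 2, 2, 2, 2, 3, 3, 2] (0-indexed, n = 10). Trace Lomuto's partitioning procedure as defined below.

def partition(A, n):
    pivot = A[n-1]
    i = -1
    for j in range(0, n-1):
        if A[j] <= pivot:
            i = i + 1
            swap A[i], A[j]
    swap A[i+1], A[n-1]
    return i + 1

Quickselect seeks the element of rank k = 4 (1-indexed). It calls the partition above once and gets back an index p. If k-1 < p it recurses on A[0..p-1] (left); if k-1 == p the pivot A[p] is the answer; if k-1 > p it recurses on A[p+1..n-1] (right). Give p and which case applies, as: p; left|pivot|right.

pivot=2, i=-1
j=0: 3>2, skip
j=1: 4>2, skip
j=2: 4>2, skip
j=3: 2≤2, i=0, swap(0,3) ⇒ [2, 4, 4, 3, 2, 2, 2, 3, 3, 2]
j=4: 2≤2, i=1, swap(1,4) ⇒ [2, 2, 4, 3, 4, 2, 2, 3, 3, 2]
j=5: 2≤2, i=2, swap(2,5) ⇒ [2, 2, 2, 3, 4, 4, 2, 3, 3, 2]
j=6: 2≤2, i=3, swap(3,6) ⇒ [2, 2, 2, 2, 4, 4, 3, 3, 3, 2]
j=7: 3>2, skip
j=8: 3>2, skip
swap(4,9) ⇒ [2, 2, 2, 2, 2, 4, 3, 3, 3, 4]; return 4
p = 4; k-1 = 3 < 4 ⇒ left

4; left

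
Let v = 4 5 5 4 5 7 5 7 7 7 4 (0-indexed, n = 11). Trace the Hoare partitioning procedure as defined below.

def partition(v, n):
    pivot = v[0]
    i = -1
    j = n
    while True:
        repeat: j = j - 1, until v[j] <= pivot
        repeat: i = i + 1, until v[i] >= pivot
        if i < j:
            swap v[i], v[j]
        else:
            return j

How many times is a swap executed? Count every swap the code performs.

2

pivot=4
j stops at 10 (4), i stops at 0 (4); swap ⇒ 4 5 5 4 5 7 5 7 7 7 4
j stops at 3 (4), i stops at 1 (5); swap ⇒ 4 4 5 5 5 7 5 7 7 7 4
j stops at 1, i stops at 2; i≥j ⇒ return 1. v=4 4 5 5 5 7 5 7 7 7 4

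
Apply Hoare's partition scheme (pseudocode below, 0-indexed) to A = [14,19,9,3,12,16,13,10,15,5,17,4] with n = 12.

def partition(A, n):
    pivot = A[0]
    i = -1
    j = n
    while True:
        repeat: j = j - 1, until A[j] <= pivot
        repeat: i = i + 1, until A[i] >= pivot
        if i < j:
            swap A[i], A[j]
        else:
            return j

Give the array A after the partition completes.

[4,5,9,3,12,10,13,16,15,19,17,14]

pivot=14
j stops at 11 (4), i stops at 0 (14); swap ⇒ [4,19,9,3,12,16,13,10,15,5,17,14]
j stops at 9 (5), i stops at 1 (19); swap ⇒ [4,5,9,3,12,16,13,10,15,19,17,14]
j stops at 7 (10), i stops at 5 (16); swap ⇒ [4,5,9,3,12,10,13,16,15,19,17,14]
j stops at 6, i stops at 7; i≥j ⇒ return 6. A=[4,5,9,3,12,10,13,16,15,19,17,14]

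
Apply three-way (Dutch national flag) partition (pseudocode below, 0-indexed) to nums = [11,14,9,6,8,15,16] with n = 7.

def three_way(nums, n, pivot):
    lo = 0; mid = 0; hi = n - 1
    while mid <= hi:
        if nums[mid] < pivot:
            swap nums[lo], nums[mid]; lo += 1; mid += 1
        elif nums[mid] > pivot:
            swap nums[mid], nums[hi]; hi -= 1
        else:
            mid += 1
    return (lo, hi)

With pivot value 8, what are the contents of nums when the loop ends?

[6,8,9,14,15,16,11]

pivot = 8; lo=0, mid=0, hi=6
nums[mid]=11>8: swap nums[0],nums[6]; hi=5 → [16,14,9,6,8,15,11]
nums[mid]=16>8: swap nums[0],nums[5]; hi=4 → [15,14,9,6,8,16,11]
nums[mid]=15>8: swap nums[0],nums[4]; hi=3 → [8,14,9,6,15,16,11]
nums[mid]=8=8: mid=1
nums[mid]=14>8: swap nums[1],nums[3]; hi=2 → [8,6,9,14,15,16,11]
nums[mid]=6<8: swap nums[0],nums[1]; lo=1,mid=2 → [6,8,9,14,15,16,11]
nums[mid]=9>8: swap nums[2],nums[2]; hi=1 → [6,8,9,14,15,16,11]
end: lo=1, hi=1; nums = [6,8,9,14,15,16,11]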